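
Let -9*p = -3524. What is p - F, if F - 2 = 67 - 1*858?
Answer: 10625/9 ≈ 1180.6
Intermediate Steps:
p = 3524/9 (p = -1/9*(-3524) = 3524/9 ≈ 391.56)
F = -789 (F = 2 + (67 - 1*858) = 2 + (67 - 858) = 2 - 791 = -789)
p - F = 3524/9 - 1*(-789) = 3524/9 + 789 = 10625/9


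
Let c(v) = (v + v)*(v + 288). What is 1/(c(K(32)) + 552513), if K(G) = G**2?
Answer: 1/3239489 ≈ 3.0869e-7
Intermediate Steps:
c(v) = 2*v*(288 + v) (c(v) = (2*v)*(288 + v) = 2*v*(288 + v))
1/(c(K(32)) + 552513) = 1/(2*32**2*(288 + 32**2) + 552513) = 1/(2*1024*(288 + 1024) + 552513) = 1/(2*1024*1312 + 552513) = 1/(2686976 + 552513) = 1/3239489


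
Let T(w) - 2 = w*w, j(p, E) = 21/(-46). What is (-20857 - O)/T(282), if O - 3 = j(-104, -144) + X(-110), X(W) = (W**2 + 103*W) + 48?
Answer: -997167/3658196 ≈ -0.27258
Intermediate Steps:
j(p, E) = -21/46 (j(p, E) = 21*(-1/46) = -21/46)
X(W) = 48 + W**2 + 103*W
O = 37745/46 (O = 3 + (-21/46 + (48 + (-110)**2 + 103*(-110))) = 3 + (-21/46 + (48 + 12100 - 11330)) = 3 + (-21/46 + 818) = 3 + 37607/46 = 37745/46 ≈ 820.54)
T(w) = 2 + w**2 (T(w) = 2 + w*w = 2 + w**2)
(-20857 - O)/T(282) = (-20857 - 1*37745/46)/(2 + 282**2) = (-20857 - 37745/46)/(2 + 79524) = -997167/46/79526 = -997167/46*1/79526 = -997167/3658196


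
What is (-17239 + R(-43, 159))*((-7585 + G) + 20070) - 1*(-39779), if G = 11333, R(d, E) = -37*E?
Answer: -550680017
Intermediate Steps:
(-17239 + R(-43, 159))*((-7585 + G) + 20070) - 1*(-39779) = (-17239 - 37*159)*((-7585 + 11333) + 20070) - 1*(-39779) = (-17239 - 5883)*(3748 + 20070) + 39779 = -23122*23818 + 39779 = -550719796 + 39779 = -550680017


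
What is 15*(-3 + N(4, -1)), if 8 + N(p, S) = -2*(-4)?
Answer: -45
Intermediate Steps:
N(p, S) = 0 (N(p, S) = -8 - 2*(-4) = -8 - 1*(-8) = -8 + 8 = 0)
15*(-3 + N(4, -1)) = 15*(-3 + 0) = 15*(-3) = -45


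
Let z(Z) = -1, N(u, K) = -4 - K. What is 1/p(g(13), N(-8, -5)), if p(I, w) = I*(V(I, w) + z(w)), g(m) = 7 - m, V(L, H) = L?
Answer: 1/42 ≈ 0.023810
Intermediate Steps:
p(I, w) = I*(-1 + I) (p(I, w) = I*(I - 1) = I*(-1 + I))
1/p(g(13), N(-8, -5)) = 1/((7 - 1*13)*(-1 + (7 - 1*13))) = 1/((7 - 13)*(-1 + (7 - 13))) = 1/(-6*(-1 - 6)) = 1/(-6*(-7)) = 1/42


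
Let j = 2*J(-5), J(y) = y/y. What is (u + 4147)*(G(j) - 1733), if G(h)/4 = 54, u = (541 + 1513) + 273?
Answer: -9821058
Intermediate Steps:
J(y) = 1
u = 2327 (u = 2054 + 273 = 2327)
j = 2 (j = 2*1 = 2)
G(h) = 216 (G(h) = 4*54 = 216)
(u + 4147)*(G(j) - 1733) = (2327 + 4147)*(216 - 1733) = 6474*(-1517) = -9821058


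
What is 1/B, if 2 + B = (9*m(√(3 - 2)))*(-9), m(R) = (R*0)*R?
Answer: -½ ≈ -0.50000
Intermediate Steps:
m(R) = 0 (m(R) = 0*R = 0)
B = -2 (B = -2 + (9*0)*(-9) = -2 + 0*(-9) = -2 + 0 = -2)
1/B = 1/(-2) = -½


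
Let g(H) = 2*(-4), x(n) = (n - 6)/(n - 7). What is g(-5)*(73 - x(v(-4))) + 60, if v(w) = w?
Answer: -5684/11 ≈ -516.73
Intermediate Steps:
x(n) = (-6 + n)/(-7 + n)
g(H) = -8
g(-5)*(73 - x(v(-4))) + 60 = -8*(73 - (-6 - 4)/(-7 - 4)) + 60 = -8*(73 - (-10)/(-11)) + 60 = -8*(73 - (-1)*(-10)/11) + 60 = -8*(73 - 1*10/11) + 60 = -8*(73 - 10/11) + 60 = -8*793/11 + 60 = -6344/11 + 60 = -5684/11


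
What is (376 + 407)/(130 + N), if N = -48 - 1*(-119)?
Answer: 261/67 ≈ 3.8955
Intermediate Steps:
N = 71 (N = -48 + 119 = 71)
(376 + 407)/(130 + N) = (376 + 407)/(130 + 71) = 783/201 = (1/201)*783 = 261/67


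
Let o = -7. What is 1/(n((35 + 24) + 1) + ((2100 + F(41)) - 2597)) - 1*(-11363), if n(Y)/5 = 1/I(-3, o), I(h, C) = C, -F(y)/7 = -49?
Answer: 12306122/1083 ≈ 11363.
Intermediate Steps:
F(y) = 343 (F(y) = -7*(-49) = 343)
n(Y) = -5/7 (n(Y) = 5/(-7) = 5*(-⅐) = -5/7)
1/(n((35 + 24) + 1) + ((2100 + F(41)) - 2597)) - 1*(-11363) = 1/(-5/7 + ((2100 + 343) - 2597)) - 1*(-11363) = 1/(-5/7 + (2443 - 2597)) + 11363 = 1/(-5/7 - 154) + 11363 = 1/(-1083/7) + 11363 = -7/1083 + 11363 = 12306122/1083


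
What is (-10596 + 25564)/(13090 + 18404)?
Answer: 7484/15747 ≈ 0.47527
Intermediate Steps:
(-10596 + 25564)/(13090 + 18404) = 14968/31494 = 14968*(1/31494) = 7484/15747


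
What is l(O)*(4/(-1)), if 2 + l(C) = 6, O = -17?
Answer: -16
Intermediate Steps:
l(C) = 4 (l(C) = -2 + 6 = 4)
l(O)*(4/(-1)) = 4*(4/(-1)) = 4*(4*(-1)) = 4*(-4) = -16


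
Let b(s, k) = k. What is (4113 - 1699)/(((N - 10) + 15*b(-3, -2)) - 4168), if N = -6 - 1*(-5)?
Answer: -2414/4209 ≈ -0.57353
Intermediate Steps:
N = -1 (N = -6 + 5 = -1)
(4113 - 1699)/(((N - 10) + 15*b(-3, -2)) - 4168) = (4113 - 1699)/(((-1 - 10) + 15*(-2)) - 4168) = 2414/((-11 - 30) - 4168) = 2414/(-41 - 4168) = 2414/(-4209) = 2414*(-1/4209) = -2414/4209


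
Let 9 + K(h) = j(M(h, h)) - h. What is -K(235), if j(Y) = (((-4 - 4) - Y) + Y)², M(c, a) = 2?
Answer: 180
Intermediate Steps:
j(Y) = 64 (j(Y) = ((-8 - Y) + Y)² = (-8)² = 64)
K(h) = 55 - h (K(h) = -9 + (64 - h) = 55 - h)
-K(235) = -(55 - 1*235) = -(55 - 235) = -1*(-180) = 180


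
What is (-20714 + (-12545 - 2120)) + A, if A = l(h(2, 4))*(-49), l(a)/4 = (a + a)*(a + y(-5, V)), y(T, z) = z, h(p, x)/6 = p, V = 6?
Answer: -120051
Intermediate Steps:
h(p, x) = 6*p
l(a) = 8*a*(6 + a) (l(a) = 4*((a + a)*(a + 6)) = 4*((2*a)*(6 + a)) = 4*(2*a*(6 + a)) = 8*a*(6 + a))
A = -84672 (A = (8*(6*2)*(6 + 6*2))*(-49) = (8*12*(6 + 12))*(-49) = (8*12*18)*(-49) = 1728*(-49) = -84672)
(-20714 + (-12545 - 2120)) + A = (-20714 + (-12545 - 2120)) - 84672 = (-20714 - 14665) - 84672 = -35379 - 84672 = -120051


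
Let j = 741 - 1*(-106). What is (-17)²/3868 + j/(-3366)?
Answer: -104701/591804 ≈ -0.17692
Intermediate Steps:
j = 847 (j = 741 + 106 = 847)
(-17)²/3868 + j/(-3366) = (-17)²/3868 + 847/(-3366) = 289*(1/3868) + 847*(-1/3366) = 289/3868 - 77/306 = -104701/591804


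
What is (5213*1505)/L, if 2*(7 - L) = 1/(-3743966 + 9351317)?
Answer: 87985673496630/78502913 ≈ 1.1208e+6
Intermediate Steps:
L = 78502913/11214702 (L = 7 - 1/(2*(-3743966 + 9351317)) = 7 - 1/2/5607351 = 7 - 1/2*1/5607351 = 7 - 1/11214702 = 78502913/11214702 ≈ 7.0000)
(5213*1505)/L = (5213*1505)/(78502913/11214702) = 7845565*(11214702/78502913) = 87985673496630/78502913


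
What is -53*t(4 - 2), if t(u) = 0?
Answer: 0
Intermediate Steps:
-53*t(4 - 2) = -53*0 = -1*0 = 0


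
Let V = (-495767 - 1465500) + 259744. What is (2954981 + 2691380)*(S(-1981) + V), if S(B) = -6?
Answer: -9607446985969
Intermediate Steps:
V = -1701523 (V = -1961267 + 259744 = -1701523)
(2954981 + 2691380)*(S(-1981) + V) = (2954981 + 2691380)*(-6 - 1701523) = 5646361*(-1701529) = -9607446985969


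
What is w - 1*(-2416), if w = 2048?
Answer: 4464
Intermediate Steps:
w - 1*(-2416) = 2048 - 1*(-2416) = 2048 + 2416 = 4464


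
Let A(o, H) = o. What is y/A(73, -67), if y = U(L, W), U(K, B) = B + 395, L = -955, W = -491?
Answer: -96/73 ≈ -1.3151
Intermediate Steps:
U(K, B) = 395 + B
y = -96 (y = 395 - 491 = -96)
y/A(73, -67) = -96/73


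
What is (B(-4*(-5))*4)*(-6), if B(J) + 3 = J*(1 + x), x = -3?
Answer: 1032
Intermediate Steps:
B(J) = -3 - 2*J (B(J) = -3 + J*(1 - 3) = -3 + J*(-2) = -3 - 2*J)
(B(-4*(-5))*4)*(-6) = ((-3 - (-8)*(-5))*4)*(-6) = ((-3 - 2*20)*4)*(-6) = ((-3 - 40)*4)*(-6) = -43*4*(-6) = -172*(-6) = 1032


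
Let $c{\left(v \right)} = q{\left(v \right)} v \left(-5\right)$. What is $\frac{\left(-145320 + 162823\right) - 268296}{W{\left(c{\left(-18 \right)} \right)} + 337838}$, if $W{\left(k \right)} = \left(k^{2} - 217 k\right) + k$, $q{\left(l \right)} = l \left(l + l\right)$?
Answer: $- \frac{250793}{3388963118} \approx -7.4003 \cdot 10^{-5}$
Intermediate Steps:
$q{\left(l \right)} = 2 l^{2}$ ($q{\left(l \right)} = l 2 l = 2 l^{2}$)
$c{\left(v \right)} = - 10 v^{3}$ ($c{\left(v \right)} = 2 v^{2} v \left(-5\right) = 2 v^{3} \left(-5\right) = - 10 v^{3}$)
$W{\left(k \right)} = k^{2} - 216 k$
$\frac{\left(-145320 + 162823\right) - 268296}{W{\left(c{\left(-18 \right)} \right)} + 337838} = \frac{\left(-145320 + 162823\right) - 268296}{- 10 \left(-18\right)^{3} \left(-216 - 10 \left(-18\right)^{3}\right) + 337838} = \frac{17503 - 268296}{\left(-10\right) \left(-5832\right) \left(-216 - -58320\right) + 337838} = - \frac{250793}{58320 \left(-216 + 58320\right) + 337838} = - \frac{250793}{58320 \cdot 58104 + 337838} = - \frac{250793}{3388625280 + 337838} = - \frac{250793}{3388963118}$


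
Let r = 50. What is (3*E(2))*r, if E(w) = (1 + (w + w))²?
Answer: 3750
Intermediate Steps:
E(w) = (1 + 2*w)²
(3*E(2))*r = (3*(1 + 2*2)²)*50 = (3*(1 + 4)²)*50 = (3*5²)*50 = (3*25)*50 = 75*50 = 3750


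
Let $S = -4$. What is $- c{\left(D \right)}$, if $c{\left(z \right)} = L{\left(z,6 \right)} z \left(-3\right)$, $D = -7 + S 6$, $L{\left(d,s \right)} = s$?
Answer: $-558$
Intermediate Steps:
$D = -31$ ($D = -7 - 24 = -31$)
$c{\left(z \right)} = - 18 z$ ($c{\left(z \right)} = 6 z \left(-3\right) = - 18 z$)
$- c{\left(D \right)} = - \left(-18\right) \left(-31\right) = \left(-1\right) 558 = -558$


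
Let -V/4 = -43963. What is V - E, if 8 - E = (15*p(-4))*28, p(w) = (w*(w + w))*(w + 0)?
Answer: 122084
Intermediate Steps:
V = 175852 (V = -4*(-43963) = 175852)
p(w) = 2*w³ (p(w) = (w*(2*w))*w = (2*w²)*w = 2*w³)
E = 53768 (E = 8 - 15*(2*(-4)³)*28 = 8 - 15*(2*(-64))*28 = 8 - 15*(-128)*28 = 8 - (-1920)*28 = 8 - 1*(-53760) = 8 + 53760 = 53768)
V - E = 175852 - 1*53768 = 175852 - 53768 = 122084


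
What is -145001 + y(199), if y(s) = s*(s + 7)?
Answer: -104007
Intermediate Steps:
y(s) = s*(7 + s)
-145001 + y(199) = -145001 + 199*(7 + 199) = -145001 + 199*206 = -145001 + 40994 = -104007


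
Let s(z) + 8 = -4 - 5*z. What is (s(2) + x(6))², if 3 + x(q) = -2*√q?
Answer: 649 + 100*√6 ≈ 893.95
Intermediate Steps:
x(q) = -3 - 2*√q
s(z) = -12 - 5*z (s(z) = -8 + (-4 - 5*z) = -12 - 5*z)
(s(2) + x(6))² = ((-12 - 5*2) + (-3 - 2*√6))² = ((-12 - 10) + (-3 - 2*√6))² = (-22 + (-3 - 2*√6))² = (-25 - 2*√6)²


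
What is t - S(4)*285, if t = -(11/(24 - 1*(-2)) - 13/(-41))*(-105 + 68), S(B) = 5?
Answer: -1489857/1066 ≈ -1397.6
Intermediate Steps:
t = 29193/1066 (t = -(11/(24 + 2) - 13*(-1/41))*(-37) = -(11/26 + 13/41)*(-37) = -789*(-37)/1066 = -1*(-29193/1066) = 29193/1066 ≈ 27.386)
t - S(4)*285 = 29193/1066 - 5*285 = 29193/1066 - 1*1425 = 29193/1066 - 1425 = -1489857/1066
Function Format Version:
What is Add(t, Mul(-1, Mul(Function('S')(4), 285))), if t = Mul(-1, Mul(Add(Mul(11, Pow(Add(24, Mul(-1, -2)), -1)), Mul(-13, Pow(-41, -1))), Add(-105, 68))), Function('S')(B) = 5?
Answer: Rational(-1489857, 1066) ≈ -1397.6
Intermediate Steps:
t = Rational(29193, 1066) (t = Mul(-1, Mul(Add(Mul(11, Pow(Add(24, 2), -1)), Mul(-13, Rational(-1, 41))), -37)) = Mul(-1, Mul(Add(Mul(11, Pow(26, -1)), Rational(13, 41)), -37)) = Mul(-1, Mul(Add(Mul(11, Rational(1, 26)), Rational(13, 41)), -37)) = Mul(-1, Mul(Add(Rational(11, 26), Rational(13, 41)), -37)) = Mul(-1, Mul(Rational(789, 1066), -37)) = Mul(-1, Rational(-29193, 1066)) = Rational(29193, 1066) ≈ 27.386)
Add(t, Mul(-1, Mul(Function('S')(4), 285))) = Add(Rational(29193, 1066), Mul(-1, Mul(5, 285))) = Add(Rational(29193, 1066), Mul(-1, 1425)) = Add(Rational(29193, 1066), -1425) = Rational(-1489857, 1066)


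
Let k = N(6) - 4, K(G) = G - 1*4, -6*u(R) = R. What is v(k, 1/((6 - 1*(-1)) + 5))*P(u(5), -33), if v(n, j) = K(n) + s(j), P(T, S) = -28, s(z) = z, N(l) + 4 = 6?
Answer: 497/3 ≈ 165.67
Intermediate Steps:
N(l) = 2 (N(l) = -4 + 6 = 2)
u(R) = -R/6
K(G) = -4 + G (K(G) = G - 4 = -4 + G)
k = -2 (k = 2 - 4 = -2)
v(n, j) = -4 + j + n (v(n, j) = (-4 + n) + j = -4 + j + n)
v(k, 1/((6 - 1*(-1)) + 5))*P(u(5), -33) = (-4 + 1/((6 - 1*(-1)) + 5) - 2)*(-28) = (-4 + 1/((6 + 1) + 5) - 2)*(-28) = (-4 + 1/(7 + 5) - 2)*(-28) = (-4 + 1/12 - 2)*(-28) = -71/12*(-28) = 497/3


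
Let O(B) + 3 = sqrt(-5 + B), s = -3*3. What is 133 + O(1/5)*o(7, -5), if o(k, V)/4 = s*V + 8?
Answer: -503 + 424*I*sqrt(30)/5 ≈ -503.0 + 464.47*I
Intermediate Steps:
s = -9
O(B) = -3 + sqrt(-5 + B)
o(k, V) = 32 - 36*V (o(k, V) = 4*(-9*V + 8) = 4*(8 - 9*V) = 32 - 36*V)
133 + O(1/5)*o(7, -5) = 133 + (-3 + sqrt(-5 + 1/5))*(32 - 36*(-5)) = 133 + (-3 + sqrt(-5 + 1/5))*(32 + 180) = 133 + (-3 + sqrt(-24/5))*212 = 133 + (-3 + 2*I*sqrt(30)/5)*212 = 133 + (-636 + 424*I*sqrt(30)/5) = -503 + 424*I*sqrt(30)/5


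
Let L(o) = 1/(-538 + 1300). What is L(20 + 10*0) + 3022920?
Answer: 2303465041/762 ≈ 3.0229e+6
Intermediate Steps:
L(o) = 1/762
L(20 + 10*0) + 3022920 = 1/762 + 3022920 = 2303465041/762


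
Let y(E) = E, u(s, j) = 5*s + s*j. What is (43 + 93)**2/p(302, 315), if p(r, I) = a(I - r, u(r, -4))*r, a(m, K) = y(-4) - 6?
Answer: -4624/755 ≈ -6.1245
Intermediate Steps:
u(s, j) = 5*s + j*s
a(m, K) = -10 (a(m, K) = -4 - 6 = -10)
p(r, I) = -10*r
(43 + 93)**2/p(302, 315) = (43 + 93)**2/((-10*302)) = 136**2/(-3020) = 18496*(-1/3020) = -4624/755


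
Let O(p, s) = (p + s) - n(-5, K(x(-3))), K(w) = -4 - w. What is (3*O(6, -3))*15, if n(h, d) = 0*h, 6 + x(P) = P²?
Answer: 135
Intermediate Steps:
x(P) = -6 + P²
n(h, d) = 0
O(p, s) = p + s (O(p, s) = (p + s) - 1*0 = (p + s) + 0 = p + s)
(3*O(6, -3))*15 = (3*(6 - 3))*15 = (3*3)*15 = 9*15 = 135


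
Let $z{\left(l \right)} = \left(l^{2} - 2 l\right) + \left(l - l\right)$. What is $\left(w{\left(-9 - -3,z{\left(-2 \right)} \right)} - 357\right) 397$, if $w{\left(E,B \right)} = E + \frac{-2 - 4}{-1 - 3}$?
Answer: $- \frac{287031}{2} \approx -1.4352 \cdot 10^{5}$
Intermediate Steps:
$z{\left(l \right)} = l^{2} - 2 l$ ($z{\left(l \right)} = \left(l^{2} - 2 l\right) + 0 = l^{2} - 2 l$)
$w{\left(E,B \right)} = \frac{3}{2} + E$ ($w{\left(E,B \right)} = E - \frac{6}{-4} = E - - \frac{3}{2} = E + \frac{3}{2} = \frac{3}{2} + E$)
$\left(w{\left(-9 - -3,z{\left(-2 \right)} \right)} - 357\right) 397 = \left(\left(\frac{3}{2} - 6\right) - 357\right) 397 = \left(- \frac{9}{2} - 357\right) 397 = \left(- \frac{723}{2}\right) 397 = - \frac{287031}{2}$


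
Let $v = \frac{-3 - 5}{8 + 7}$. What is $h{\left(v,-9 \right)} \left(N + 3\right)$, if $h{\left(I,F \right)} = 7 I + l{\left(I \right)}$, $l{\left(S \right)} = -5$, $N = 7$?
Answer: $- \frac{262}{3} \approx -87.333$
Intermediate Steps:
$v = - \frac{8}{15} \approx -0.53333$
$h{\left(I,F \right)} = -5 + 7 I$ ($h{\left(I,F \right)} = 7 I - 5 = -5 + 7 I$)
$h{\left(v,-9 \right)} \left(N + 3\right) = \left(-5 + 7 \left(- \frac{8}{15}\right)\right) \left(7 + 3\right) = \left(-5 - \frac{56}{15}\right) 10 = \left(- \frac{131}{15}\right) 10 = - \frac{262}{3}$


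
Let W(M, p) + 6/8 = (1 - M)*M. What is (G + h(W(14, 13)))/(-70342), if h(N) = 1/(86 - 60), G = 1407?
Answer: -36583/1828892 ≈ -0.020003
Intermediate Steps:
W(M, p) = -3/4 + M*(1 - M) (W(M, p) = -3/4 + (1 - M)*M = -3/4 + M*(1 - M))
h(N) = 1/26
(G + h(W(14, 13)))/(-70342) = (1407 + 1/26)/(-70342) = (36583/26)*(-1/70342) = -36583/1828892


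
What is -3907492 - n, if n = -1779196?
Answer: -2128296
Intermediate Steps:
-3907492 - n = -3907492 - 1*(-1779196) = -3907492 + 1779196 = -2128296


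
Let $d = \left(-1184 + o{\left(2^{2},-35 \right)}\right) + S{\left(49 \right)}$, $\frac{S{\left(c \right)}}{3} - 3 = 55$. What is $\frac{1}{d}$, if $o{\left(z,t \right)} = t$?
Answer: $- \frac{1}{1045} \approx -0.00095694$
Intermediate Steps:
$S{\left(c \right)} = 174$ ($S{\left(c \right)} = 9 + 3 \cdot 55 = 9 + 165 = 174$)
$d = -1045$ ($d = \left(-1184 - 35\right) + 174 = -1219 + 174 = -1045$)
$\frac{1}{d} = \frac{1}{-1045} = - \frac{1}{1045}$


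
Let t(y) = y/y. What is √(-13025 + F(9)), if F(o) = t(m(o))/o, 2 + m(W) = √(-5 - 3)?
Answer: 2*I*√29306/3 ≈ 114.13*I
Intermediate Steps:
m(W) = -2 + 2*I*√2 (m(W) = -2 + √(-5 - 3) = -2 + √(-8) = -2 + 2*I*√2)
t(y) = 1
F(o) = 1/o
√(-13025 + F(9)) = √(-13025 + 1/9) = √(-13025 + ⅑) = √(-117224/9) = 2*I*√29306/3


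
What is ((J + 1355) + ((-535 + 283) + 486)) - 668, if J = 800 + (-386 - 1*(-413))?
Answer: 1748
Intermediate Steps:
J = 827 (J = 800 + (-386 + 413) = 800 + 27 = 827)
((J + 1355) + ((-535 + 283) + 486)) - 668 = ((827 + 1355) + ((-535 + 283) + 486)) - 668 = (2182 + (-252 + 486)) - 668 = (2182 + 234) - 668 = 2416 - 668 = 1748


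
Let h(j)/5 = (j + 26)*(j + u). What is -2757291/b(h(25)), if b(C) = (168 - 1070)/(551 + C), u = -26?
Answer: 9953148/11 ≈ 9.0483e+5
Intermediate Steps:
h(j) = 5*(-26 + j)*(26 + j) (h(j) = 5*((j + 26)*(j - 26)) = 5*((26 + j)*(-26 + j)) = 5*((-26 + j)*(26 + j)) = 5*(-26 + j)*(26 + j))
b(C) = -902/(551 + C)
-2757291/b(h(25)) = -2757291/((-902/(551 + (-3380 + 5*25²)))) = -2757291/((-902/(551 + (-3380 + 5*625)))) = -2757291/((-902/(551 + (-3380 + 3125)))) = -2757291/((-902/(551 - 255))) = -2757291/((-902/296)) = -2757291/((-902*1/296)) = -2757291/(-451/148) = -2757291*(-148/451) = 9953148/11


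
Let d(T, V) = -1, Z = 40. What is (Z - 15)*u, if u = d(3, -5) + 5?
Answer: 100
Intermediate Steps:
u = 4 (u = -1 + 5 = 4)
(Z - 15)*u = (40 - 15)*4 = 25*4 = 100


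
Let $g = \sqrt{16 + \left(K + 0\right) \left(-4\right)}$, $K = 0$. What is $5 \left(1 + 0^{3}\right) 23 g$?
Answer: $460$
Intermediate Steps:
$g = 4$ ($g = \sqrt{16 + \left(0 + 0\right) \left(-4\right)} = \sqrt{16 + 0 \left(-4\right)} = \sqrt{16 + 0} = \sqrt{16} = 4$)
$5 \left(1 + 0^{3}\right) 23 g = 5 \left(1 + 0^{3}\right) 23 \cdot 4 = 5 \left(1 + 0\right) 23 \cdot 4 = 5 \cdot 1 \cdot 23 \cdot 4 = 5 \cdot 23 \cdot 4 = 115 \cdot 4 = 460$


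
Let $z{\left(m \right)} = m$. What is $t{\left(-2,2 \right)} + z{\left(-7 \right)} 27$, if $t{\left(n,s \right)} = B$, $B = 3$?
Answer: $-186$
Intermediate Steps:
$t{\left(n,s \right)} = 3$
$t{\left(-2,2 \right)} + z{\left(-7 \right)} 27 = 3 - 189 = -186$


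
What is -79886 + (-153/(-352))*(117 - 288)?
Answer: -28146035/352 ≈ -79960.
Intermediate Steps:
-79886 + (-153/(-352))*(117 - 288) = -79886 - 153*(-1/352)*(-171) = -79886 + (153/352)*(-171) = -79886 - 26163/352 = -28146035/352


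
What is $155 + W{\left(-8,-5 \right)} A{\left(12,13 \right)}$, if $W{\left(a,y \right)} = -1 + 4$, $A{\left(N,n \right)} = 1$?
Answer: $158$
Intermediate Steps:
$W{\left(a,y \right)} = 3$
$155 + W{\left(-8,-5 \right)} A{\left(12,13 \right)} = 155 + 3 \cdot 1 = 155 + 3 = 158$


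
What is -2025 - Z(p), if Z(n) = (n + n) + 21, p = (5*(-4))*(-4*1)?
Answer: -2206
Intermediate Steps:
p = 80 (p = -20*(-4) = 80)
Z(n) = 21 + 2*n (Z(n) = 2*n + 21 = 21 + 2*n)
-2025 - Z(p) = -2025 - (21 + 2*80) = -2025 - (21 + 160) = -2025 - 1*181 = -2025 - 181 = -2206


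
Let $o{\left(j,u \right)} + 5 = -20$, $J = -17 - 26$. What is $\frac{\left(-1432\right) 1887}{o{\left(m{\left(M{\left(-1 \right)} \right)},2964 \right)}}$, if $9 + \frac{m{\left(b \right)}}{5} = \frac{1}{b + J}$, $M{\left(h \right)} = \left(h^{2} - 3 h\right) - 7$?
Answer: $\frac{2702184}{25} \approx 1.0809 \cdot 10^{5}$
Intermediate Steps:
$J = -43$ ($J = -17 - 26 = -43$)
$M{\left(h \right)} = -7 + h^{2} - 3 h$
$m{\left(b \right)} = -45 + \frac{5}{-43 + b}$ ($m{\left(b \right)} = -45 + \frac{5}{b - 43} = -45 + \frac{5}{-43 + b}$)
$o{\left(j,u \right)} = -25$ ($o{\left(j,u \right)} = -5 - 20 = -25$)
$\frac{\left(-1432\right) 1887}{o{\left(m{\left(M{\left(-1 \right)} \right)},2964 \right)}} = \frac{\left(-1432\right) 1887}{-25} = \left(-2702184\right) \left(- \frac{1}{25}\right) = \frac{2702184}{25}$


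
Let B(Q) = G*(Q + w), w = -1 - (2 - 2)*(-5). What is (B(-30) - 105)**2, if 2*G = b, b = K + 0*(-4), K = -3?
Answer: 13689/4 ≈ 3422.3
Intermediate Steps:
b = -3 (b = -3 + 0*(-4) = -3 + 0 = -3)
w = -1 (w = -1 - 0*(-5) = -1 - 1*0 = -1 + 0 = -1)
G = -3/2 (G = (1/2)*(-3) = -3/2 ≈ -1.5000)
B(Q) = 3/2 - 3*Q/2 (B(Q) = -3*(Q - 1)/2 = -3*(-1 + Q)/2 = 3/2 - 3*Q/2)
(B(-30) - 105)**2 = ((3/2 - 3/2*(-30)) - 105)**2 = ((3/2 + 45) - 105)**2 = (93/2 - 105)**2 = (-117/2)**2 = 13689/4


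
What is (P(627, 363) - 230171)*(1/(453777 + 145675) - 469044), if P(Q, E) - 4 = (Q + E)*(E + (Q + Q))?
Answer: -55055491973349583/85636 ≈ -6.4290e+11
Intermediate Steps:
P(Q, E) = 4 + (E + Q)*(E + 2*Q) (P(Q, E) = 4 + (Q + E)*(E + (Q + Q)) = 4 + (E + Q)*(E + 2*Q))
(P(627, 363) - 230171)*(1/(453777 + 145675) - 469044) = ((4 + 363² + 2*627² + 3*363*627) - 230171)*(1/(453777 + 145675) - 469044) = ((4 + 131769 + 2*393129 + 682803) - 230171)*(1/599452 - 469044) = ((4 + 131769 + 786258 + 682803) - 230171)*(1/599452 - 469044) = (1600834 - 230171)*(-281169363887/599452) = 1370663*(-281169363887/599452) = -55055491973349583/85636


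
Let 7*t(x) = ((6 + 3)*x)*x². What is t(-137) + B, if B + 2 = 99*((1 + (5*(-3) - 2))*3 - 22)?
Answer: -23190701/7 ≈ -3.3130e+6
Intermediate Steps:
t(x) = 9*x³/7 (t(x) = (((6 + 3)*x)*x²)/7 = ((9*x)*x²)/7 = (9*x³)/7 = 9*x³/7)
B = -6932 (B = -2 + 99*((1 + (5*(-3) - 2))*3 - 22) = -2 + 99*((1 + (-15 - 2))*3 - 22) = -2 + 99*((1 - 17)*3 - 22) = -2 + 99*(-16*3 - 22) = -2 + 99*(-48 - 22) = -2 + 99*(-70) = -2 - 6930 = -6932)
t(-137) + B = (9/7)*(-137)³ - 6932 = (9/7)*(-2571353) - 6932 = -23142177/7 - 6932 = -23190701/7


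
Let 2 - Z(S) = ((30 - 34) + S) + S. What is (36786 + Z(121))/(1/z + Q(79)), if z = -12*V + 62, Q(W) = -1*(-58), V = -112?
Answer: 3022900/4797 ≈ 630.17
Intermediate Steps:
Q(W) = 58
z = 1406 (z = -12*(-112) + 62 = 1344 + 62 = 1406)
Z(S) = 6 - 2*S (Z(S) = 2 - (((30 - 34) + S) + S) = 2 - ((-4 + S) + S) = 2 - (-4 + 2*S) = 2 + (4 - 2*S) = 6 - 2*S)
(36786 + Z(121))/(1/z + Q(79)) = (36786 + (6 - 2*121))/(1/1406 + 58) = (36786 + (6 - 242))/(1/1406 + 58) = (36786 - 236)/(81549/1406) = 36550*(1406/81549) = 3022900/4797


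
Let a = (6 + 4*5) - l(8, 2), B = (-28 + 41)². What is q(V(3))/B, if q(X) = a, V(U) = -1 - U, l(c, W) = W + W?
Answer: 22/169 ≈ 0.13018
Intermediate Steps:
l(c, W) = 2*W
B = 169 (B = 13² = 169)
a = 22 (a = (6 + 4*5) - 2*2 = (6 + 20) - 1*4 = 26 - 4 = 22)
q(X) = 22
q(V(3))/B = 22/169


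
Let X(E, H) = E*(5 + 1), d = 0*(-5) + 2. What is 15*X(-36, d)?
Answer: -3240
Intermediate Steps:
d = 2 (d = 0 + 2 = 2)
X(E, H) = 6*E (X(E, H) = E*6 = 6*E)
15*X(-36, d) = 15*(6*(-36)) = 15*(-216) = -3240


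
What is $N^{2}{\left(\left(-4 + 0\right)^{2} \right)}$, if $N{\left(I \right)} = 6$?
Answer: $36$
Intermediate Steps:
$N^{2}{\left(\left(-4 + 0\right)^{2} \right)} = 6^{2} = 36$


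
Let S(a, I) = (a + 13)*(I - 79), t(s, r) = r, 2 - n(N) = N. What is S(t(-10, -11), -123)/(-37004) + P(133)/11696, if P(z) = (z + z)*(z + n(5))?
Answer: 80270219/27049924 ≈ 2.9675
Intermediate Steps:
n(N) = 2 - N
S(a, I) = (-79 + I)*(13 + a) (S(a, I) = (13 + a)*(-79 + I) = (-79 + I)*(13 + a))
P(z) = 2*z*(-3 + z) (P(z) = (z + z)*(z + (2 - 1*5)) = (2*z)*(z + (2 - 5)) = (2*z)*(z - 3) = (2*z)*(-3 + z) = 2*z*(-3 + z))
S(t(-10, -11), -123)/(-37004) + P(133)/11696 = (-1027 - 79*(-11) + 13*(-123) - 123*(-11))/(-37004) + (2*133*(-3 + 133))/11696 = (-1027 + 869 - 1599 + 1353)*(-1/37004) + (2*133*130)*(1/11696) = -404*(-1/37004) + 34580*(1/11696) = 101/9251 + 8645/2924 = 80270219/27049924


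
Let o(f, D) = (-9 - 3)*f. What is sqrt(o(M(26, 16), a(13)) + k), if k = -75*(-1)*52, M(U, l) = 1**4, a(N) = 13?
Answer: 36*sqrt(3) ≈ 62.354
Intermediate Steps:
M(U, l) = 1
o(f, D) = -12*f
k = 3900 (k = 75*52 = 3900)
sqrt(o(M(26, 16), a(13)) + k) = sqrt(-12*1 + 3900) = sqrt(-12 + 3900) = sqrt(3888) = 36*sqrt(3)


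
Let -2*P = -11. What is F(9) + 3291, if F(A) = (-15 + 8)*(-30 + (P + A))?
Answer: 6799/2 ≈ 3399.5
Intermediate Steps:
P = 11/2 (P = -½*(-11) = 11/2 ≈ 5.5000)
F(A) = 343/2 - 7*A (F(A) = (-15 + 8)*(-30 + (11/2 + A)) = -7*(-49/2 + A) = 343/2 - 7*A)
F(9) + 3291 = (343/2 - 7*9) + 3291 = (343/2 - 63) + 3291 = 217/2 + 3291 = 6799/2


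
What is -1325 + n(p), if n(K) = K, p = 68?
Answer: -1257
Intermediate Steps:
-1325 + n(p) = -1325 + 68 = -1257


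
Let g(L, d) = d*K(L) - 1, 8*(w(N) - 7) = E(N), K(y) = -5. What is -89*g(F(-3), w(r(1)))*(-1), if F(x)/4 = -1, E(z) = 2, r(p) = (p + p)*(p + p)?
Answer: -13261/4 ≈ -3315.3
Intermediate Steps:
r(p) = 4*p**2 (r(p) = (2*p)*(2*p) = 4*p**2)
F(x) = -4 (F(x) = 4*(-1) = -4)
w(N) = 29/4 (w(N) = 7 + (1/8)*2 = 7 + 1/4 = 29/4)
g(L, d) = -1 - 5*d (g(L, d) = d*(-5) - 1 = -5*d - 1 = -1 - 5*d)
-89*g(F(-3), w(r(1)))*(-1) = -89*(-1 - 5*29/4)*(-1) = -89*(-1 - 145/4)*(-1) = -89*(-149/4)*(-1) = (13261/4)*(-1) = -13261/4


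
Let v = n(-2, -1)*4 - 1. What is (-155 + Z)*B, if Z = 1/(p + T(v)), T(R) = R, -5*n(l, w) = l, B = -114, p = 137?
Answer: 6078195/344 ≈ 17669.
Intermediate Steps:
n(l, w) = -l/5
v = ⅗ (v = -⅕*(-2)*4 - 1 = (⅖)*4 - 1 = 8/5 - 1 = ⅗ ≈ 0.60000)
Z = 5/688 (Z = 1/(137 + ⅗) = 1/(688/5) = 5/688 ≈ 0.0072674)
(-155 + Z)*B = (-155 + 5/688)*(-114) = -106635/688*(-114) = 6078195/344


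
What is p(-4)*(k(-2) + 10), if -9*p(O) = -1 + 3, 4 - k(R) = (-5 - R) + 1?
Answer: -32/9 ≈ -3.5556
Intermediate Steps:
k(R) = 8 + R (k(R) = 4 - ((-5 - R) + 1) = 4 - (-4 - R) = 4 + (4 + R) = 8 + R)
p(O) = -2/9 (p(O) = -(-1 + 3)/9 = -⅑*2 = -2/9)
p(-4)*(k(-2) + 10) = -2*((8 - 2) + 10)/9 = -2*(6 + 10)/9 = -2/9*16 = -32/9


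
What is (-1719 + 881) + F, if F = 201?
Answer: -637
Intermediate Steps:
(-1719 + 881) + F = (-1719 + 881) + 201 = -838 + 201 = -637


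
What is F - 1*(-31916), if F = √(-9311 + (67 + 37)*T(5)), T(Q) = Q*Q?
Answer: 31916 + I*√6711 ≈ 31916.0 + 81.921*I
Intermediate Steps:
T(Q) = Q²
F = I*√6711 (F = √(-9311 + (67 + 37)*5²) = √(-9311 + 104*25) = √(-9311 + 2600) = √(-6711) = I*√6711 ≈ 81.921*I)
F - 1*(-31916) = I*√6711 - 1*(-31916) = I*√6711 + 31916 = 31916 + I*√6711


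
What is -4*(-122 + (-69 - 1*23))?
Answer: 856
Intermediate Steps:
-4*(-122 + (-69 - 1*23)) = -4*(-122 + (-69 - 23)) = -4*(-122 - 92) = -4*(-214) = 856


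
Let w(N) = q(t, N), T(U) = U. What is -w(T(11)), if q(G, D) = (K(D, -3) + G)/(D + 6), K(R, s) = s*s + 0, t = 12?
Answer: -21/17 ≈ -1.2353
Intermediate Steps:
K(R, s) = s**2 (K(R, s) = s**2 + 0 = s**2)
q(G, D) = (9 + G)/(6 + D) (q(G, D) = ((-3)**2 + G)/(D + 6) = (9 + G)/(6 + D))
w(N) = 21/(6 + N) (w(N) = (9 + 12)/(6 + N) = 21/(6 + N))
-w(T(11)) = -21/(6 + 11) = -21/17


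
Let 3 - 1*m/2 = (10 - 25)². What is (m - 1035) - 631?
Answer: -2110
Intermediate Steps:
m = -444 (m = 6 - 2*(10 - 25)² = 6 - 2*(-15)² = 6 - 2*225 = 6 - 450 = -444)
(m - 1035) - 631 = (-444 - 1035) - 631 = -1479 - 631 = -2110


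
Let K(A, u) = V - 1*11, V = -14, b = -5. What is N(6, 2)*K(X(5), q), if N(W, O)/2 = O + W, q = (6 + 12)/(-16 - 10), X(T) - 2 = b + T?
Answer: -400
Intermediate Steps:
X(T) = -3 + T (X(T) = 2 + (-5 + T) = -3 + T)
q = -9/13 (q = 18/(-26) = 18*(-1/26) = -9/13 ≈ -0.69231)
N(W, O) = 2*O + 2*W (N(W, O) = 2*(O + W) = 2*O + 2*W)
K(A, u) = -25 (K(A, u) = -14 - 1*11 = -14 - 11 = -25)
N(6, 2)*K(X(5), q) = (2*2 + 2*6)*(-25) = (4 + 12)*(-25) = 16*(-25) = -400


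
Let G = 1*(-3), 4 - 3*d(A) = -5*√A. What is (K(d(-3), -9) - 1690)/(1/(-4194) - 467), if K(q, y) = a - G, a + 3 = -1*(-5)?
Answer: 7066890/1958599 ≈ 3.6081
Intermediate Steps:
a = 2 (a = -3 - 1*(-5) = -3 + 5 = 2)
d(A) = 4/3 + 5*√A/3 (d(A) = 4/3 - (-5)*√A/3 = 4/3 + 5*√A/3)
G = -3
K(q, y) = 5 (K(q, y) = 2 - 1*(-3) = 2 + 3 = 5)
(K(d(-3), -9) - 1690)/(1/(-4194) - 467) = (5 - 1690)/(1/(-4194) - 467) = -1685/(-1/4194 - 467) = -1685/(-1958599/4194) = -1685*(-4194/1958599) = 7066890/1958599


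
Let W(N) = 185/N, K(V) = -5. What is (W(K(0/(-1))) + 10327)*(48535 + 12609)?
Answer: 629171760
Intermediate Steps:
(W(K(0/(-1))) + 10327)*(48535 + 12609) = (185/(-5) + 10327)*(48535 + 12609) = (185*(-⅕) + 10327)*61144 = (-37 + 10327)*61144 = 10290*61144 = 629171760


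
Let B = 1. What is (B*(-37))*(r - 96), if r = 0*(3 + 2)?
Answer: 3552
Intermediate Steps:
r = 0 (r = 0*5 = 0)
(B*(-37))*(r - 96) = (1*(-37))*(0 - 96) = -37*(-96) = 3552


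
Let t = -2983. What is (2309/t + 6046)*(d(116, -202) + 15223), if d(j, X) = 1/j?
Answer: 31843754982921/346028 ≈ 9.2026e+7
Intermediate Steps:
(2309/t + 6046)*(d(116, -202) + 15223) = (2309/(-2983) + 6046)*(1/116 + 15223) = (2309*(-1/2983) + 6046)*(1/116 + 15223) = (-2309/2983 + 6046)*(1765869/116) = (18032909/2983)*(1765869/116) = 31843754982921/346028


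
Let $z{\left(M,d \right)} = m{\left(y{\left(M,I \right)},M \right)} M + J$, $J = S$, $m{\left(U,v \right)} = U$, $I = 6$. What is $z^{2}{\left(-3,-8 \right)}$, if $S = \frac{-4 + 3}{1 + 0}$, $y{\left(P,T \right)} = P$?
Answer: $64$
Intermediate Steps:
$S = -1$ ($S = - 1^{-1} = \left(-1\right) 1 = -1$)
$J = -1$
$z{\left(M,d \right)} = -1 + M^{2}$ ($z{\left(M,d \right)} = M M - 1 = M^{2} - 1 = -1 + M^{2}$)
$z^{2}{\left(-3,-8 \right)} = \left(-1 + \left(-3\right)^{2}\right)^{2} = \left(-1 + 9\right)^{2} = 8^{2} = 64$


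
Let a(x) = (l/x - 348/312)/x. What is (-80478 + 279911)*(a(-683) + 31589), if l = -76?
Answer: 5877658147507557/932978 ≈ 6.2999e+9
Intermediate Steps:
a(x) = (-29/26 - 76/x)/x (a(x) = (-76/x - 348/312)/x = (-76/x - 348*1/312)/x = (-76/x - 29/26)/x = (-29/26 - 76/x)/x)
(-80478 + 279911)*(a(-683) + 31589) = (-80478 + 279911)*((1/26)*(-1976 - 29*(-683))/(-683)**2 + 31589) = 199433*((1/26)*(1/466489)*(-1976 + 19807) + 31589) = 199433*((1/26)*(1/466489)*17831 + 31589) = 199433*(17831/12128714 + 31589) = 199433*(383133964377/12128714) = 5877658147507557/932978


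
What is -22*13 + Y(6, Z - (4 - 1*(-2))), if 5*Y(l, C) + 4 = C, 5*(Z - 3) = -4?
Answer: -7189/25 ≈ -287.56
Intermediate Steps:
Z = 11/5 (Z = 3 + (⅕)*(-4) = 3 - ⅘ = 11/5 ≈ 2.2000)
Y(l, C) = -⅘ + C/5
-22*13 + Y(6, Z - (4 - 1*(-2))) = -22*13 + (-⅘ + (11/5 - (4 - 1*(-2)))/5) = -286 + (-⅘ + (11/5 - (4 + 2))/5) = -286 + (-⅘ + (11/5 - 1*6)/5) = -286 + (-⅘ + (11/5 - 6)/5) = -286 + (-⅘ + (⅕)*(-19/5)) = -286 + (-⅘ - 19/25) = -286 - 39/25 = -7189/25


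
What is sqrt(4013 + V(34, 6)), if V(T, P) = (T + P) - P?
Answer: sqrt(4047) ≈ 63.616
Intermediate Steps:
V(T, P) = T (V(T, P) = (P + T) - P = T)
sqrt(4013 + V(34, 6)) = sqrt(4013 + 34) = sqrt(4047)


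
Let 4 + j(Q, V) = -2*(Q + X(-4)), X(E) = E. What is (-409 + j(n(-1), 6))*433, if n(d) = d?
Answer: -174499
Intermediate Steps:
j(Q, V) = 4 - 2*Q (j(Q, V) = -4 - 2*(Q - 4) = -4 - 2*(-4 + Q) = -4 + (8 - 2*Q) = 4 - 2*Q)
(-409 + j(n(-1), 6))*433 = (-409 + (4 - 2*(-1)))*433 = (-409 + (4 + 2))*433 = (-409 + 6)*433 = -403*433 = -174499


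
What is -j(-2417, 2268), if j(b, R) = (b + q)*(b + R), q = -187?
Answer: -387996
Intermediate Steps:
j(b, R) = (-187 + b)*(R + b) (j(b, R) = (b - 187)*(b + R) = (-187 + b)*(R + b))
-j(-2417, 2268) = -((-2417)**2 - 187*2268 - 187*(-2417) + 2268*(-2417)) = -(5841889 - 424116 + 451979 - 5481756) = -1*387996 = -387996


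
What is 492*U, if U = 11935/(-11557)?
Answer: -838860/1651 ≈ -508.09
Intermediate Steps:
U = -1705/1651 (U = 11935*(-1/11557) = -1705/1651 ≈ -1.0327)
492*U = 492*(-1705/1651) = -838860/1651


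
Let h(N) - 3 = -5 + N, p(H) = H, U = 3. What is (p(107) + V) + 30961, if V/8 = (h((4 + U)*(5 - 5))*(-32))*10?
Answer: 36188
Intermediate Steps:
h(N) = -2 + N (h(N) = 3 + (-5 + N) = -2 + N)
V = 5120 (V = 8*(((-2 + (4 + 3)*(5 - 5))*(-32))*10) = 8*(((-2 + 7*0)*(-32))*10) = 8*(((-2 + 0)*(-32))*10) = 8*(-2*(-32)*10) = 8*(64*10) = 8*640 = 5120)
(p(107) + V) + 30961 = (107 + 5120) + 30961 = 5227 + 30961 = 36188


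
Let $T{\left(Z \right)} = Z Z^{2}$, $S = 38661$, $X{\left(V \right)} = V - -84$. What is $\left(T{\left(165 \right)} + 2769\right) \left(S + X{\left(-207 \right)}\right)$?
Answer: $173224224972$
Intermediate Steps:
$X{\left(V \right)} = 84 + V$ ($X{\left(V \right)} = V + 84 = 84 + V$)
$T{\left(Z \right)} = Z^{3}$
$\left(T{\left(165 \right)} + 2769\right) \left(S + X{\left(-207 \right)}\right) = \left(165^{3} + 2769\right) \left(38661 + \left(84 - 207\right)\right) = \left(4492125 + 2769\right) \left(38661 - 123\right) = 4494894 \cdot 38538 = 173224224972$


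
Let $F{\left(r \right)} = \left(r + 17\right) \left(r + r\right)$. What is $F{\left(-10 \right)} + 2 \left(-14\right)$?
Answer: $-168$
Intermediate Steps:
$F{\left(r \right)} = 2 r \left(17 + r\right)$ ($F{\left(r \right)} = \left(17 + r\right) 2 r = 2 r \left(17 + r\right)$)
$F{\left(-10 \right)} + 2 \left(-14\right) = 2 \left(-10\right) \left(17 - 10\right) + 2 \left(-14\right) = 2 \left(-10\right) 7 - 28 = -140 - 28 = -168$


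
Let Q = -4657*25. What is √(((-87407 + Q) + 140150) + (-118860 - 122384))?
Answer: I*√304926 ≈ 552.2*I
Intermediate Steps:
Q = -116425
√(((-87407 + Q) + 140150) + (-118860 - 122384)) = √(((-87407 - 116425) + 140150) + (-118860 - 122384)) = √((-203832 + 140150) - 241244) = √(-63682 - 241244) = √(-304926) = I*√304926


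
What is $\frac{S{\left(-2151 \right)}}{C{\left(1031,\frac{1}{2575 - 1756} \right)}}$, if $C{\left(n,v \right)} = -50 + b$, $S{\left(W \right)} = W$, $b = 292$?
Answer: $- \frac{2151}{242} \approx -8.8884$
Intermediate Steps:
$C{\left(n,v \right)} = 242$ ($C{\left(n,v \right)} = -50 + 292 = 242$)
$\frac{S{\left(-2151 \right)}}{C{\left(1031,\frac{1}{2575 - 1756} \right)}} = - \frac{2151}{242}$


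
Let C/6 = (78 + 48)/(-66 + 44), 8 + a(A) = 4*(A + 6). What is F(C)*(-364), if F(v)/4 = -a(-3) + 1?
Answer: 4368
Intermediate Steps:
a(A) = 16 + 4*A (a(A) = -8 + 4*(A + 6) = -8 + 4*(6 + A) = -8 + (24 + 4*A) = 16 + 4*A)
C = -378/11 (C = 6*((78 + 48)/(-66 + 44)) = 6*(126/(-22)) = 6*(126*(-1/22)) = 6*(-63/11) = -378/11 ≈ -34.364)
F(v) = -12 (F(v) = 4*(-(16 + 4*(-3)) + 1) = 4*(-(16 - 12) + 1) = 4*(-1*4 + 1) = 4*(-4 + 1) = 4*(-3) = -12)
F(C)*(-364) = -12*(-364) = 4368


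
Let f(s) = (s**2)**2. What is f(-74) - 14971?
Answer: 29971605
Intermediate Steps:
f(s) = s**4
f(-74) - 14971 = (-74)**4 - 14971 = 29986576 - 14971 = 29971605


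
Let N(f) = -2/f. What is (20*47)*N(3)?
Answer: -1880/3 ≈ -626.67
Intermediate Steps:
(20*47)*N(3) = (20*47)*(-2/3) = 940*(-2*⅓) = 940*(-⅔) = -1880/3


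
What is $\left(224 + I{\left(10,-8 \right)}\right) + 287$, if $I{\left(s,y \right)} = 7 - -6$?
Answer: $524$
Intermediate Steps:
$I{\left(s,y \right)} = 13$ ($I{\left(s,y \right)} = 7 + 6 = 13$)
$\left(224 + I{\left(10,-8 \right)}\right) + 287 = \left(224 + 13\right) + 287 = 237 + 287 = 524$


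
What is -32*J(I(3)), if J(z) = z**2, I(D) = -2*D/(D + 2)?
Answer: -1152/25 ≈ -46.080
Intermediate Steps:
I(D) = -2*D/(2 + D)
-32*J(I(3)) = -32*36/(2 + 3)**2 = -32*(-2*3/5)**2 = -32*(-2*3*1/5)**2 = -32*(-6/5)**2 = -32*36/25 = -1152/25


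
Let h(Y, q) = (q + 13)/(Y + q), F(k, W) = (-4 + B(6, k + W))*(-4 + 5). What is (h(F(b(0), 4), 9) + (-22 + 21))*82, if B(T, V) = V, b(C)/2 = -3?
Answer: 1558/3 ≈ 519.33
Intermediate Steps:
b(C) = -6 (b(C) = 2*(-3) = -6)
F(k, W) = -4 + W + k (F(k, W) = (-4 + (k + W))*(-4 + 5) = (-4 + (W + k))*1 = (-4 + W + k)*1 = -4 + W + k)
h(Y, q) = (13 + q)/(Y + q)
(h(F(b(0), 4), 9) + (-22 + 21))*82 = ((13 + 9)/((-4 + 4 - 6) + 9) + (-22 + 21))*82 = (22/(-6 + 9) - 1)*82 = (22/3 - 1)*82 = (19/3)*82 = 1558/3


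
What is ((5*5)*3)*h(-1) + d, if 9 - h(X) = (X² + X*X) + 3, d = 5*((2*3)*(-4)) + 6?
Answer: 186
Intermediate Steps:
d = -114 (d = 5*(6*(-4)) + 6 = 5*(-24) + 6 = -120 + 6 = -114)
h(X) = 6 - 2*X² (h(X) = 9 - ((X² + X*X) + 3) = 9 - ((X² + X²) + 3) = 9 - (2*X² + 3) = 9 - (3 + 2*X²) = 9 + (-3 - 2*X²) = 6 - 2*X²)
((5*5)*3)*h(-1) + d = ((5*5)*3)*(6 - 2*(-1)²) - 114 = (25*3)*(6 - 2*1) - 114 = 75*(6 - 2) - 114 = 75*4 - 114 = 300 - 114 = 186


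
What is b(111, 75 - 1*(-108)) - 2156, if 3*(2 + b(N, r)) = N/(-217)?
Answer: -468323/217 ≈ -2158.2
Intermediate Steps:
b(N, r) = -2 - N/651 (b(N, r) = -2 + (N/(-217))/3 = -2 + (N*(-1/217))/3 = -2 + (-N/217)/3 = -2 - N/651)
b(111, 75 - 1*(-108)) - 2156 = (-2 - 1/651*111) - 2156 = (-2 - 37/217) - 2156 = -471/217 - 2156 = -468323/217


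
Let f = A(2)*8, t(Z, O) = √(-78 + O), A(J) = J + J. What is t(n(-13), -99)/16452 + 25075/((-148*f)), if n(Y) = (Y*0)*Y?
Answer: -25075/4736 + I*√177/16452 ≈ -5.2946 + 0.00080866*I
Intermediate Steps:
A(J) = 2*J
n(Y) = 0 (n(Y) = 0*Y = 0)
f = 32 (f = (2*2)*8 = 4*8 = 32)
t(n(-13), -99)/16452 + 25075/((-148*f)) = √(-78 - 99)/16452 + 25075/((-148*32)) = √(-177)*(1/16452) + 25075/(-4736) = (I*√177)*(1/16452) + 25075*(-1/4736) = I*√177/16452 - 25075/4736 = -25075/4736 + I*√177/16452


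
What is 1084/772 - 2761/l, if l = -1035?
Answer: 813358/199755 ≈ 4.0718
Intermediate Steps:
1084/772 - 2761/l = 1084/772 - 2761/(-1035) = 1084*(1/772) - 2761*(-1/1035) = 271/193 + 2761/1035 = 813358/199755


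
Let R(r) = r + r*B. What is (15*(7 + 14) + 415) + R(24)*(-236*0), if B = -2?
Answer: 730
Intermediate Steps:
R(r) = -r (R(r) = r + r*(-2) = r - 2*r = -r)
(15*(7 + 14) + 415) + R(24)*(-236*0) = (15*(7 + 14) + 415) + (-1*24)*(-236*0) = (15*21 + 415) - 24*0 = (315 + 415) + 0 = 730 + 0 = 730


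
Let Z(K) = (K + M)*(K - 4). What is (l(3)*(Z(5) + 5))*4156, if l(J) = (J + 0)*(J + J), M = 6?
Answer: 1196928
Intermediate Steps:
l(J) = 2*J**2 (l(J) = J*(2*J) = 2*J**2)
Z(K) = (-4 + K)*(6 + K) (Z(K) = (K + 6)*(K - 4) = (6 + K)*(-4 + K) = (-4 + K)*(6 + K))
(l(3)*(Z(5) + 5))*4156 = ((2*3**2)*((-24 + 5**2 + 2*5) + 5))*4156 = ((2*9)*((-24 + 25 + 10) + 5))*4156 = (18*(11 + 5))*4156 = (18*16)*4156 = 288*4156 = 1196928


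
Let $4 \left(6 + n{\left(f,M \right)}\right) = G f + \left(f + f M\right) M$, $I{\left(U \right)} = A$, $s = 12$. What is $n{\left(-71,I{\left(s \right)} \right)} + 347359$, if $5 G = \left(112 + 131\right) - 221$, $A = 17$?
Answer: $\frac{1709217}{5} \approx 3.4184 \cdot 10^{5}$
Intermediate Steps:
$G = \frac{22}{5}$ ($G = \frac{\left(112 + 131\right) - 221}{5} = \frac{243 - 221}{5} = \frac{1}{5} \cdot 22 = \frac{22}{5} \approx 4.4$)
$I{\left(U \right)} = 17$
$n{\left(f,M \right)} = -6 + \frac{11 f}{10} + \frac{M \left(f + M f\right)}{4}$ ($n{\left(f,M \right)} = -6 + \frac{\frac{22 f}{5} + \left(f + f M\right) M}{4} = -6 + \frac{\frac{22 f}{5} + \left(f + M f\right) M}{4} = -6 + \frac{\frac{22 f}{5} + M \left(f + M f\right)}{4} = -6 + \left(\frac{11 f}{10} + \frac{M \left(f + M f\right)}{4}\right) = -6 + \frac{11 f}{10} + \frac{M \left(f + M f\right)}{4}$)
$n{\left(-71,I{\left(s \right)} \right)} + 347359 = \left(-6 + \frac{11}{10} \left(-71\right) + \frac{1}{4} \cdot 17 \left(-71\right) + \frac{1}{4} \left(-71\right) 17^{2}\right) + 347359 = \left(-6 - \frac{781}{10} - \frac{1207}{4} + \frac{1}{4} \left(-71\right) 289\right) + 347359 = \left(-6 - \frac{781}{10} - \frac{1207}{4} - \frac{20519}{4}\right) + 347359 = - \frac{27578}{5} + 347359 = \frac{1709217}{5}$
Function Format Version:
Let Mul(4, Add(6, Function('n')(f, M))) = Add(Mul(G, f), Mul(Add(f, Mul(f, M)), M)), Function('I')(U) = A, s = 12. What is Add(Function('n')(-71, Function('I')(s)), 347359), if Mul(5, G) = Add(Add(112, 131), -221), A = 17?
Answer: Rational(1709217, 5) ≈ 3.4184e+5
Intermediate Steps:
G = Rational(22, 5) (G = Mul(Rational(1, 5), Add(Add(112, 131), -221)) = Mul(Rational(1, 5), Add(243, -221)) = Mul(Rational(1, 5), 22) = Rational(22, 5) ≈ 4.4000)
Function('I')(U) = 17
Function('n')(f, M) = Add(-6, Mul(Rational(11, 10), f), Mul(Rational(1, 4), M, Add(f, Mul(M, f)))) (Function('n')(f, M) = Add(-6, Mul(Rational(1, 4), Add(Mul(Rational(22, 5), f), Mul(Add(f, Mul(f, M)), M)))) = Add(-6, Mul(Rational(1, 4), Add(Mul(Rational(22, 5), f), Mul(Add(f, Mul(M, f)), M)))) = Add(-6, Mul(Rational(1, 4), Add(Mul(Rational(22, 5), f), Mul(M, Add(f, Mul(M, f)))))) = Add(-6, Add(Mul(Rational(11, 10), f), Mul(Rational(1, 4), M, Add(f, Mul(M, f))))) = Add(-6, Mul(Rational(11, 10), f), Mul(Rational(1, 4), M, Add(f, Mul(M, f)))))
Add(Function('n')(-71, Function('I')(s)), 347359) = Add(Add(-6, Mul(Rational(11, 10), -71), Mul(Rational(1, 4), 17, -71), Mul(Rational(1, 4), -71, Pow(17, 2))), 347359) = Add(Add(-6, Rational(-781, 10), Rational(-1207, 4), Mul(Rational(1, 4), -71, 289)), 347359) = Add(Add(-6, Rational(-781, 10), Rational(-1207, 4), Rational(-20519, 4)), 347359) = Add(Rational(-27578, 5), 347359) = Rational(1709217, 5)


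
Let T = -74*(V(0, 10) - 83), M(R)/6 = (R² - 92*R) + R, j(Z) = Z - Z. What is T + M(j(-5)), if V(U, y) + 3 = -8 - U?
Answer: 6956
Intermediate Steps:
V(U, y) = -11 - U (V(U, y) = -3 + (-8 - U) = -11 - U)
j(Z) = 0
M(R) = -546*R + 6*R² (M(R) = 6*((R² - 92*R) + R) = 6*(R² - 91*R) = -546*R + 6*R²)
T = 6956 (T = -74*((-11 - 1*0) - 83) = -74*((-11 + 0) - 83) = -74*(-11 - 83) = -74*(-94) = 6956)
T + M(j(-5)) = 6956 + 6*0*(-91 + 0) = 6956 + 6*0*(-91) = 6956 + 0 = 6956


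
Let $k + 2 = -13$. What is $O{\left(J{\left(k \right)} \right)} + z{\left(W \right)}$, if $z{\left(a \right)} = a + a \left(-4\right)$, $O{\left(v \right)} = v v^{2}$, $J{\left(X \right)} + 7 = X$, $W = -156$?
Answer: $-10180$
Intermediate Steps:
$k = -15$ ($k = -2 - 13 = -15$)
$J{\left(X \right)} = -7 + X$
$O{\left(v \right)} = v^{3}$
$z{\left(a \right)} = - 3 a$ ($z{\left(a \right)} = a - 4 a = - 3 a$)
$O{\left(J{\left(k \right)} \right)} + z{\left(W \right)} = \left(-7 - 15\right)^{3} - -468 = \left(-22\right)^{3} + 468 = -10648 + 468 = -10180$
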